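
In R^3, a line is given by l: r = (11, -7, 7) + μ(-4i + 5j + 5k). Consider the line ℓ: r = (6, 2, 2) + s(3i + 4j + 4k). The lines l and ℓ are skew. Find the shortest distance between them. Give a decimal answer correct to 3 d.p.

9.899

Common perpendicular direction n = (-4, 5, 5) × (3, 4, 4) = (0, 31, -31).
With w = (6, 2, 2) − (11, -7, 7) = (-5, 9, -5), w · n = 434.
Distance = |w · n| / |n| = |434| / √1922 ≈ 9.899.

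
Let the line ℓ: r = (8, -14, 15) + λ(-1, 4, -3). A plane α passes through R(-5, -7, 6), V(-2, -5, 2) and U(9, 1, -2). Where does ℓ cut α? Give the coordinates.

RV = (3, 2, -4), RU = (14, 8, -8); a normal to α is RV × RU = (16, -32, -4).
Using R: α has equation 16x - 32y - 4z = 120.
Substitute r = (8, -14, 15) + t(-1, 4, -3) into the plane: 516 + (-132)t = 120, so t = 3.
Intersection: (8, -14, 15) + 3·(-1, 4, -3) = (5, -2, 6).

(5, -2, 6)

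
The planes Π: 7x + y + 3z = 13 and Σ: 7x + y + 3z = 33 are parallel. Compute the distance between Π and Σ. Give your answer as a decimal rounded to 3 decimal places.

Same normal n = (7, 1, 3) with |n| = √59; distance = |13 − 33| / |n| = 20/√59 ≈ 2.604.

2.604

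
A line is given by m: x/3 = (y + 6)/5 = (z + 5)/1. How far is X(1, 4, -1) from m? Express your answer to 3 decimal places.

m has direction (3, 5, 1) through (0, -6, -5).
Taking (0, -6, -5) on m with direction v = (3, 5, 1): w = X − (0, -6, -5) = (1, 10, 4), and w × v = (-10, 11, -25).
Distance = |w × v| / |v| = √846 / √35 ≈ 4.916.

4.916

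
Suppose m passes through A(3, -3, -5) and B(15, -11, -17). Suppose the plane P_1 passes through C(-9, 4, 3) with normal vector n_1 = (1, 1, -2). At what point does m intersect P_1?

A direction vector for m is B − A = (12, -8, -12).
P_1: n_1·r = n_1·C gives x + y - 2z = -11.
Substitute r = (3, -3, -5) + t(12, -8, -12) into the plane: 10 + 28t = -11, so t = -3/4.
Intersection: (3, -3, -5) + (-3/4)·(12, -8, -12) = (-6, 3, 4).

(-6, 3, 4)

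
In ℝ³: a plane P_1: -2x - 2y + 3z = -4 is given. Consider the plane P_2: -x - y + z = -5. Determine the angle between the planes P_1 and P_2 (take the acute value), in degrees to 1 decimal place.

cos θ = |n₁·n₂| / (|n₁||n₂|) = |7| / (√17 · √3).
θ = arccos(0.98020) ≈ 11.4°.

11.4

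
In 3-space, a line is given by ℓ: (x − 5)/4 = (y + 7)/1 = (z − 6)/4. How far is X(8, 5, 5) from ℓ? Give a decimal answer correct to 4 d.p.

11.9113

ℓ has direction (4, 1, 4) through (5, -7, 6).
Taking (5, -7, 6) on ℓ with direction v = (4, 1, 4): w = X − (5, -7, 6) = (3, 12, -1), and w × v = (49, -16, -45).
Distance = |w × v| / |v| = √4682 / √33 ≈ 11.9113.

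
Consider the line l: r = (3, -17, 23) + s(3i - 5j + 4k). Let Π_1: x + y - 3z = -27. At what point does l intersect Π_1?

Substitute r = (3, -17, 23) + t(3, -5, 4) into the plane: -83 + (-14)t = -27, so t = -4.
Intersection: (3, -17, 23) + (-4)·(3, -5, 4) = (-9, 3, 7).

(-9, 3, 7)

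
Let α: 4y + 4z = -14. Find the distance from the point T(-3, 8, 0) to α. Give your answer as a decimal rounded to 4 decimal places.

8.1317

n·T − d = (0)·(-3) + (4)·(8) + (4)·(0) − (-14) = 46; |n| = √32.
Distance = |46| / √32 = 46/√32 ≈ 8.1317.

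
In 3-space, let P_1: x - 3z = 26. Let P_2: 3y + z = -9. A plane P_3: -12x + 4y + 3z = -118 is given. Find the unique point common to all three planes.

(8, -1, -6)

Solving the 3×3 linear system x - 3z = 26, 3y + z = -9, -12x + 4y + 3z = -118 (e.g. by elimination or Cramer's rule, determinant = -103) gives (8, -1, -6).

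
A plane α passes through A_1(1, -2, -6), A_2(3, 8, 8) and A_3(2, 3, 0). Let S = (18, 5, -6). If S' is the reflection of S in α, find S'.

A_1A_2 = (2, 10, 14), A_1A_3 = (1, 5, 6); a normal to α is A_1A_2 × A_1A_3 = (-10, 2, 0).
Using A_1: α has equation -10x + 2y = -14.
λ = (n·S − d)/|n|² = (-170 − (-14))/104 = -3/2.
Reflection = S − 2λn = (18, 5, -6) − (-3)·(-10, 2, 0) = (-12, 11, -6).

(-12, 11, -6)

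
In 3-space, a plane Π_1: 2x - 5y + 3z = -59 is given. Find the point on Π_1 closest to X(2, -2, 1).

(-2, 8, -5)

Foot = X − λn with λ = (n·X − d)/|n|² = (17 − (-59))/38 = 2.
Foot = (2, -2, 1) − 2·(2, -5, 3) = (-2, 8, -5).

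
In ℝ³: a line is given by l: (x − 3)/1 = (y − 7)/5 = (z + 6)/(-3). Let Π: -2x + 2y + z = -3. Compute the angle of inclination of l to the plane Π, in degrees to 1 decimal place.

l has direction (1, 5, -3) through (3, 7, -6).
sin θ = |n·v| / (|n||v|) = |5| / (√9 · √35) = 0.28172.
θ ≈ 16.4°.

16.4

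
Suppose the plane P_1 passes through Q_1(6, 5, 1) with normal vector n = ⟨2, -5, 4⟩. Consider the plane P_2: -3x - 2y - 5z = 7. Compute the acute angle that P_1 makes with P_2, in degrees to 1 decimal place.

P_1: n·r = n·Q_1 gives 2x - 5y + 4z = -9.
cos θ = |n₁·n₂| / (|n₁||n₂|) = |-16| / (√45 · √38).
θ = arccos(0.38692) ≈ 67.2°.

67.2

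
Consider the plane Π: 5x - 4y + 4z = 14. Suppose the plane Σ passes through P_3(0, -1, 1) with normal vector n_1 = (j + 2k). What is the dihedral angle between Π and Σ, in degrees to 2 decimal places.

Σ: n_1·r = n_1·P_3 gives y + 2z = 1.
cos θ = |n₁·n₂| / (|n₁||n₂|) = |4| / (√57 · √5).
θ = arccos(0.23694) ≈ 76.29°.

76.29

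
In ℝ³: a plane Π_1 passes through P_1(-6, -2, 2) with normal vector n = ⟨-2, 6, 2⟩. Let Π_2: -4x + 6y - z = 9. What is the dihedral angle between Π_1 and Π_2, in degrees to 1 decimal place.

29.6

Π_1: n·r = n·P_1 gives -2x + 6y + 2z = 4.
cos θ = |n₁·n₂| / (|n₁||n₂|) = |42| / (√44 · √53).
θ = arccos(0.86973) ≈ 29.6°.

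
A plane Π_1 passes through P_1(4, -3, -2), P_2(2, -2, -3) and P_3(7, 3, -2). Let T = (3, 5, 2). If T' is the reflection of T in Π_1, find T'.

P_1P_2 = (-2, 1, -1), P_1P_3 = (3, 6, 0); a normal to Π_1 is P_1P_2 × P_1P_3 = (6, -3, -15).
Using P_1: Π_1 has equation 6x - 3y - 15z = 63.
λ = (n·T − d)/|n|² = (-27 − 63)/270 = -1/3.
Reflection = T − 2λn = (3, 5, 2) − (-2/3)·(6, -3, -15) = (7, 3, -8).

(7, 3, -8)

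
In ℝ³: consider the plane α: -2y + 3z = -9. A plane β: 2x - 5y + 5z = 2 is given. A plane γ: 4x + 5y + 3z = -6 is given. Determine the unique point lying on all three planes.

(6, -3, -5)

Solving the 3×3 linear system -2y + 3z = -9, 2x - 5y + 5z = 2, 4x + 5y + 3z = -6 (e.g. by elimination or Cramer's rule, determinant = 62) gives (6, -3, -5).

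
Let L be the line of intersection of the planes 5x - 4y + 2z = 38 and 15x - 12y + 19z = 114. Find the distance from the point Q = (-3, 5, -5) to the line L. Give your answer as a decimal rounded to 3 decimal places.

12.449

Direction of L: (5, -4, 2) × (15, -12, 19) = (-52, -65, 0).
A point on L: solving the two plane equations with x = 6 gives (6, -2, 0).
Taking (6, -2, 0) on L with direction v = (-52, -65, 0): w = Q − (6, -2, 0) = (-9, 7, -5), and w × v = (-325, 260, 949).
Distance = |w × v| / |v| = √1073826 / √6929 ≈ 12.449.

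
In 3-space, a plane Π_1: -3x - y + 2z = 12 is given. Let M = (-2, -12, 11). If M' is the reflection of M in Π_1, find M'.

(10, -8, 3)

λ = (n·M − d)/|n|² = (40 − 12)/14 = 2.
Reflection = M − 2λn = (-2, -12, 11) − 4·(-3, -1, 2) = (10, -8, 3).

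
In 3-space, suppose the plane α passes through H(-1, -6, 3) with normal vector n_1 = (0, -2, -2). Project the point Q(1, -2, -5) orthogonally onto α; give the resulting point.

(1, 0, -3)

α: n_1·r = n_1·H gives -2y - 2z = 6.
Foot = Q − λn with λ = (n·Q − d)/|n|² = (14 − 6)/8 = 1.
Foot = (1, -2, -5) − 1·(0, -2, -2) = (1, 0, -3).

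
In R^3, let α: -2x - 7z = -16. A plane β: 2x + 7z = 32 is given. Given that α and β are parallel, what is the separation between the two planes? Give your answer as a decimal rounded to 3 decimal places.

Rescale β by 1/(-1): -2x - 7z = -32. Then distance = |-16 − (-32)| / √53 ≈ 2.198.

2.198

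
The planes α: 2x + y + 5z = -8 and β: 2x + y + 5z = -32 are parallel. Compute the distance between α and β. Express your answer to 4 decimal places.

Same normal n = (2, 1, 5) with |n| = √30; distance = |-8 − (-32)| / |n| = 24/√30 ≈ 4.3818.

4.3818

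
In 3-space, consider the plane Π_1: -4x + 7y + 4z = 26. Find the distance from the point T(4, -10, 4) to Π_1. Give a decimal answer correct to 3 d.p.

10.667

n·T − d = (-4)·(4) + (7)·(-10) + (4)·(4) − 26 = -96; |n| = √81.
Distance = |-96| / √81 = 96/√81 ≈ 10.667.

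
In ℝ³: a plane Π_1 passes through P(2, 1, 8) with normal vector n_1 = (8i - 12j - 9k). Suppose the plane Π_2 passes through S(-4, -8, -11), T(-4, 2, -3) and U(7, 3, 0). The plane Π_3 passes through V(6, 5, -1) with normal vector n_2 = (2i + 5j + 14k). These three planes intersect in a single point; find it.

(-1, 5, 0)

Π_1: n_1·r = n_1·P gives 8x - 12y - 9z = -68.
ST = (0, 10, 8), SU = (11, 11, 11); a normal to Π_2 is ST × SU = (22, 88, -110).
Using S: Π_2 has equation 22x + 88y - 110z = 418.
Π_3: n_2·r = n_2·V gives 2x + 5y + 14z = 23.
Solving the 3×3 linear system 8x - 12y - 9z = -68, 22x + 88y - 110z = 418, 2x + 5y + 14z = 23 (e.g. by elimination or Cramer's rule, determinant = 21186) gives (-1, 5, 0).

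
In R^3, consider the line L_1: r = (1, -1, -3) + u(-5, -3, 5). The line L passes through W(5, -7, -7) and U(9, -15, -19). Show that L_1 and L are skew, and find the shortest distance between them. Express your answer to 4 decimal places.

A direction vector for L is U − W = (4, -8, -12).
Common perpendicular direction n = (-5, -3, 5) × (4, -8, -12) = (76, -40, 52).
With w = (5, -7, -7) − (1, -1, -3) = (4, -6, -4), w · n = 336.
Since n ≠ 0 the lines are not parallel, and w · n = 336 ≠ 0 so they do not intersect; hence they are skew.
Distance = |w · n| / |n| = |336| / √10080 ≈ 3.3466.

3.3466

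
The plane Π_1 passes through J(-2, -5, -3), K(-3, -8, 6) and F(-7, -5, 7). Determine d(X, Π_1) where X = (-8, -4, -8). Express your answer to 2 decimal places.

JK = (-1, -3, 9), JF = (-5, 0, 10); a normal to Π_1 is JK × JF = (-30, -35, -15).
Using J: Π_1 has equation -30x - 35y - 15z = 280.
n·X − d = (-30)·(-8) + (-35)·(-4) + (-15)·(-8) − 280 = 220; |n| = √2350.
Distance = |220| / √2350 = 220/√2350 ≈ 4.54.

4.54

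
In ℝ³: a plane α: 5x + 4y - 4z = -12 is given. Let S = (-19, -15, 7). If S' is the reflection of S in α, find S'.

λ = (n·S − d)/|n|² = (-183 − (-12))/57 = -3.
Reflection = S − 2λn = (-19, -15, 7) − (-6)·(5, 4, -4) = (11, 9, -17).

(11, 9, -17)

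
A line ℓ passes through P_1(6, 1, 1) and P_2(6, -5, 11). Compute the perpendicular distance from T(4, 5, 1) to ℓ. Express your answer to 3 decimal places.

A direction vector for ℓ is P_2 − P_1 = (0, -6, 10).
Taking (6, 1, 1) on ℓ with direction v = (0, -6, 10): w = T − (6, 1, 1) = (-2, 4, 0), and w × v = (40, 20, 12).
Distance = |w × v| / |v| = √2144 / √136 ≈ 3.970.

3.970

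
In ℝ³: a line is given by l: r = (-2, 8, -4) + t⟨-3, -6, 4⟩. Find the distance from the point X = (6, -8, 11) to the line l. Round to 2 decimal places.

16.10

Taking (-2, 8, -4) on l with direction v = (-3, -6, 4): w = X − (-2, 8, -4) = (8, -16, 15), and w × v = (26, -77, -96).
Distance = |w × v| / |v| = √15821 / √61 ≈ 16.10.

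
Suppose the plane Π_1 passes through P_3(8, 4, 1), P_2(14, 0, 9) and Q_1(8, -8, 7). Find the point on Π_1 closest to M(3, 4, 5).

P_3P_2 = (6, -4, 8), P_3Q_1 = (0, -12, 6); a normal to Π_1 is P_3P_2 × P_3Q_1 = (72, -36, -72).
Using P_3: Π_1 has equation 72x - 36y - 72z = 360.
Foot = M − λn with λ = (n·M − d)/|n|² = (-288 − 360)/11664 = -1/18.
Foot = (3, 4, 5) − (-1/18)·(72, -36, -72) = (7, 2, 1).

(7, 2, 1)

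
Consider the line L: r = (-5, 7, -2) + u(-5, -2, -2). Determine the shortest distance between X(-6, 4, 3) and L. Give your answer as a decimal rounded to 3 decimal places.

Taking (-5, 7, -2) on L with direction v = (-5, -2, -2): w = X − (-5, 7, -2) = (-1, -3, 5), and w × v = (16, -27, -13).
Distance = |w × v| / |v| = √1154 / √33 ≈ 5.914.

5.914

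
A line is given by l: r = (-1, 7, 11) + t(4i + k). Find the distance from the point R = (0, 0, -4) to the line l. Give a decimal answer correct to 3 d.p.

16.367

Taking (-1, 7, 11) on l with direction v = (4, 0, 1): w = R − (-1, 7, 11) = (1, -7, -15), and w × v = (-7, -61, 28).
Distance = |w × v| / |v| = √4554 / √17 ≈ 16.367.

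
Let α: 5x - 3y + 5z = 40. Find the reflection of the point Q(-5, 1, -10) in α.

(15, -11, 10)

λ = (n·Q − d)/|n|² = (-78 − 40)/59 = -2.
Reflection = Q − 2λn = (-5, 1, -10) − (-4)·(5, -3, 5) = (15, -11, 10).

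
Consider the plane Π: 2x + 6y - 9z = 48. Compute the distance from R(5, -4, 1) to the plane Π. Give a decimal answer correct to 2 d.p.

n·R − d = (2)·(5) + (6)·(-4) + (-9)·(1) − 48 = -71; |n| = √121.
Distance = |-71| / √121 = 71/√121 ≈ 6.45.

6.45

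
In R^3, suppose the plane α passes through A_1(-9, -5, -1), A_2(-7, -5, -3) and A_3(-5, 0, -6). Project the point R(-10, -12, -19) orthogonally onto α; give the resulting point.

(0, -10, -9)

A_1A_2 = (2, 0, -2), A_1A_3 = (4, 5, -5); a normal to α is A_1A_2 × A_1A_3 = (10, 2, 10).
Using A_1: α has equation 10x + 2y + 10z = -110.
Foot = R − λn with λ = (n·R − d)/|n|² = (-314 − (-110))/204 = -1.
Foot = (-10, -12, -19) − (-1)·(10, 2, 10) = (0, -10, -9).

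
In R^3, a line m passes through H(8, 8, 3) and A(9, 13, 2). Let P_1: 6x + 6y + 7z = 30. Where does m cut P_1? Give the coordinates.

A direction vector for m is A − H = (1, 5, -1).
Substitute r = (8, 8, 3) + t(1, 5, -1) into the plane: 117 + 29t = 30, so t = -3.
Intersection: (8, 8, 3) + (-3)·(1, 5, -1) = (5, -7, 6).

(5, -7, 6)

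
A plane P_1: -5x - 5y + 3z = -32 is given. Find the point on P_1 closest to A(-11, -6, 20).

Foot = A − λn with λ = (n·A − d)/|n|² = (145 − (-32))/59 = 3.
Foot = (-11, -6, 20) − 3·(-5, -5, 3) = (4, 9, 11).

(4, 9, 11)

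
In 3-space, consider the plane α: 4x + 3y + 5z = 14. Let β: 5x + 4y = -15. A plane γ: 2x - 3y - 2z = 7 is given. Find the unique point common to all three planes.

Solving the 3×3 linear system 4x + 3y + 5z = 14, 5x + 4y = -15, 2x - 3y - 2z = 7 (e.g. by elimination or Cramer's rule, determinant = -117) gives (1, -5, 5).

(1, -5, 5)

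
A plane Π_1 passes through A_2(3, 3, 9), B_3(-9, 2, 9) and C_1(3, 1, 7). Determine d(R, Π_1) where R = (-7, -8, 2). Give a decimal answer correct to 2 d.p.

2.24

A_2B_3 = (-12, -1, 0), A_2C_1 = (0, -2, -2); a normal to Π_1 is A_2B_3 × A_2C_1 = (2, -24, 24).
Using A_2: Π_1 has equation 2x - 24y + 24z = 150.
n·R − d = (2)·(-7) + (-24)·(-8) + (24)·(2) − 150 = 76; |n| = √1156.
Distance = |76| / √1156 = 76/√1156 ≈ 2.24.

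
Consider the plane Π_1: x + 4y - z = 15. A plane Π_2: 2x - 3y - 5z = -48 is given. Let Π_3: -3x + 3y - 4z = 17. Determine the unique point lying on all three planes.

(-5, 6, 4)

Solving the 3×3 linear system x + 4y - z = 15, 2x - 3y - 5z = -48, -3x + 3y - 4z = 17 (e.g. by elimination or Cramer's rule, determinant = 122) gives (-5, 6, 4).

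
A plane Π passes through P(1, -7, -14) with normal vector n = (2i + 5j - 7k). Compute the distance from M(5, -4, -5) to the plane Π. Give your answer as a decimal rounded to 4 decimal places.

Π: n·r = n·P gives 2x + 5y - 7z = 65.
n·M − d = (2)·(5) + (5)·(-4) + (-7)·(-5) − 65 = -40; |n| = √78.
Distance = |-40| / √78 = 40/√78 ≈ 4.5291.

4.5291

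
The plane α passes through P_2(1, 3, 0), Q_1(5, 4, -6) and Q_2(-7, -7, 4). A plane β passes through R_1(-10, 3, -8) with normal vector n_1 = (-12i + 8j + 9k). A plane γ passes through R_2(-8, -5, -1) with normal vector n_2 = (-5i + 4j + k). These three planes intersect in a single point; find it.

P_2Q_1 = (4, 1, -6), P_2Q_2 = (-8, -10, 4); a normal to α is P_2Q_1 × P_2Q_2 = (-56, 32, -32).
Using P_2: α has equation -56x + 32y - 32z = 40.
β: n_1·r = n_1·R_1 gives -12x + 8y + 9z = 72.
γ: n_2·r = n_2·R_2 gives -5x + 4y + z = 19.
Solving the 3×3 linear system -56x + 32y - 32z = 40, -12x + 8y + 9z = 72, -5x + 4y + z = 19 (e.g. by elimination or Cramer's rule, determinant = 768) gives (-3, 0, 4).

(-3, 0, 4)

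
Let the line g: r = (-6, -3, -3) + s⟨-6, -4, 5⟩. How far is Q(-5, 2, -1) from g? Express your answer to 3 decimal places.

Taking (-6, -3, -3) on g with direction v = (-6, -4, 5): w = Q − (-6, -3, -3) = (1, 5, 2), and w × v = (33, -17, 26).
Distance = |w × v| / |v| = √2054 / √77 ≈ 5.165.

5.165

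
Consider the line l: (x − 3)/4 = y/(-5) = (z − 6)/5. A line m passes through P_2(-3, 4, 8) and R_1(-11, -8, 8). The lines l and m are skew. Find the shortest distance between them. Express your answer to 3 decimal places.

l has direction (4, -5, 5) through (3, 0, 6).
A direction vector for m is R_1 − P_2 = (-8, -12, 0).
Common perpendicular direction n = (4, -5, 5) × (-8, -12, 0) = (60, -40, -88).
With w = (-3, 4, 8) − (3, 0, 6) = (-6, 4, 2), w · n = -696.
Distance = |w · n| / |n| = |-696| / √12944 ≈ 6.118.

6.118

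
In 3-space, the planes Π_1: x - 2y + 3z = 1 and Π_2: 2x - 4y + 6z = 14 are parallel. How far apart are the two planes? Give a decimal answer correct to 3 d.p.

1.604

Rescale Π_2 by 1/2: x - 2y + 3z = 7. Then distance = |1 − 7| / √14 ≈ 1.604.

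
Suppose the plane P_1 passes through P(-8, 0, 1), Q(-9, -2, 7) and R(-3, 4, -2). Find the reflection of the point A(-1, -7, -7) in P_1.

(-13, 11, -3)

PQ = (-1, -2, 6), PR = (5, 4, -3); a normal to P_1 is PQ × PR = (-18, 27, 6).
Using P: P_1 has equation -18x + 27y + 6z = 150.
λ = (n·A − d)/|n|² = (-213 − 150)/1089 = -1/3.
Reflection = A − 2λn = (-1, -7, -7) − (-2/3)·(-18, 27, 6) = (-13, 11, -3).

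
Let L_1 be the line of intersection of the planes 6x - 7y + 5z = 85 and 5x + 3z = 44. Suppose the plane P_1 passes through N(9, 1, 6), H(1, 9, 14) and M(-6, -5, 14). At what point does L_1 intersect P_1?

(4, -3, 8)

Direction of L_1: (6, -7, 5) × (5, 0, 3) = (-21, 7, 35).
A point on L_1: solving the two plane equations with x = 10 gives (10, -5, -2).
NH = (-8, 8, 8), NM = (-15, -6, 8); a normal to P_1 is NH × NM = (112, -56, 168).
Using N: P_1 has equation 112x - 56y + 168z = 1960.
Substitute r = (10, -5, -2) + t(-21, 7, 35) into the plane: 1064 + 3136t = 1960, so t = 2/7.
Intersection: (10, -5, -2) + (2/7)·(-21, 7, 35) = (4, -3, 8).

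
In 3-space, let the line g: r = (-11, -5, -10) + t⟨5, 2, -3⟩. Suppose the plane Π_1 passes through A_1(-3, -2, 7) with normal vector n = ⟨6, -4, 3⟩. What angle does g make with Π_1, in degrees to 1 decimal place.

15.7

Π_1: n·r = n·A_1 gives 6x - 4y + 3z = 11.
sin θ = |n·v| / (|n||v|) = |13| / (√61 · √38) = 0.27001.
θ ≈ 15.7°.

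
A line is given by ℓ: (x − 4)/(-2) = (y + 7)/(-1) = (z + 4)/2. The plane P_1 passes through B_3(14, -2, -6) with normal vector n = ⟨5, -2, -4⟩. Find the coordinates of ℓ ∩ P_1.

(10, -4, -10)

ℓ has direction (-2, -1, 2) through (4, -7, -4).
P_1: n·r = n·B_3 gives 5x - 2y - 4z = 98.
Substitute r = (4, -7, -4) + t(-2, -1, 2) into the plane: 50 + (-16)t = 98, so t = -3.
Intersection: (4, -7, -4) + (-3)·(-2, -1, 2) = (10, -4, -10).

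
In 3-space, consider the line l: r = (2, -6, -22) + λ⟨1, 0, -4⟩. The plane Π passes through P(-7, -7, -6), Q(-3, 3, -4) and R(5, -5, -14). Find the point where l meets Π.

PQ = (4, 10, 2), PR = (12, 2, -8); a normal to Π is PQ × PR = (-84, 56, -112).
Using P: Π has equation -84x + 56y - 112z = 868.
Substitute r = (2, -6, -22) + t(1, 0, -4) into the plane: 1960 + 364t = 868, so t = -3.
Intersection: (2, -6, -22) + (-3)·(1, 0, -4) = (-1, -6, -10).

(-1, -6, -10)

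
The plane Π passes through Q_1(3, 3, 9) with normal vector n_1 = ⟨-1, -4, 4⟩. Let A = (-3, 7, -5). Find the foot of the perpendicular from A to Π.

Π: n_1·r = n_1·Q_1 gives -x - 4y + 4z = 21.
Foot = A − λn with λ = (n·A − d)/|n|² = (-45 − 21)/33 = -2.
Foot = (-3, 7, -5) − (-2)·(-1, -4, 4) = (-5, -1, 3).

(-5, -1, 3)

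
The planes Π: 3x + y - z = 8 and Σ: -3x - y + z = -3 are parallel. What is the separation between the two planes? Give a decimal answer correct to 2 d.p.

1.51

Rescale Σ by 1/(-1): 3x + y - z = 3. Then distance = |8 − 3| / √11 ≈ 1.51.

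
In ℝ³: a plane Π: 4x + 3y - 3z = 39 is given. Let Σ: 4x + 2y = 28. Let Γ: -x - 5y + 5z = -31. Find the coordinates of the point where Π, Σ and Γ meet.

(6, 2, -3)

Solving the 3×3 linear system 4x + 3y - 3z = 39, 4x + 2y = 28, -x - 5y + 5z = -31 (e.g. by elimination or Cramer's rule, determinant = 34) gives (6, 2, -3).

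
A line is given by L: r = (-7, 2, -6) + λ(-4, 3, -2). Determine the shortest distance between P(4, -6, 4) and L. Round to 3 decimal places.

Taking (-7, 2, -6) on L with direction v = (-4, 3, -2): w = P − (-7, 2, -6) = (11, -8, 10), and w × v = (-14, -18, 1).
Distance = |w × v| / |v| = √521 / √29 ≈ 4.239.

4.239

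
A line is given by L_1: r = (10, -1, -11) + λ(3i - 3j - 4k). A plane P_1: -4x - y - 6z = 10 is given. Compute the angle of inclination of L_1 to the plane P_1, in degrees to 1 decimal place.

sin θ = |n·v| / (|n||v|) = |15| / (√53 · √34) = 0.35336.
θ ≈ 20.7°.

20.7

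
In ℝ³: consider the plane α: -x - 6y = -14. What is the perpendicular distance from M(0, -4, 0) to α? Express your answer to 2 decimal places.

n·M − d = (-1)·(0) + (-6)·(-4) + (0)·(0) − (-14) = 38; |n| = √37.
Distance = |38| / √37 = 38/√37 ≈ 6.25.

6.25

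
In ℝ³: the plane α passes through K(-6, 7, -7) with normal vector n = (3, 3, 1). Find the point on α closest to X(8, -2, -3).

α: n·r = n·K gives 3x + 3y + z = -4.
Foot = X − λn with λ = (n·X − d)/|n|² = (15 − (-4))/19 = 1.
Foot = (8, -2, -3) − 1·(3, 3, 1) = (5, -5, -4).

(5, -5, -4)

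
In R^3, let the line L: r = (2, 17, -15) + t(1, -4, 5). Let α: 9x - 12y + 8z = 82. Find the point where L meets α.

(6, 1, 5)

Substitute r = (2, 17, -15) + t(1, -4, 5) into the plane: -306 + 97t = 82, so t = 4.
Intersection: (2, 17, -15) + 4·(1, -4, 5) = (6, 1, 5).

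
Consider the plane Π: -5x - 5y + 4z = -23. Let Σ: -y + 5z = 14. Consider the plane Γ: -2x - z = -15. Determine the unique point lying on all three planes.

(6, 1, 3)

Solving the 3×3 linear system -5x - 5y + 4z = -23, -y + 5z = 14, -2x - z = -15 (e.g. by elimination or Cramer's rule, determinant = 37) gives (6, 1, 3).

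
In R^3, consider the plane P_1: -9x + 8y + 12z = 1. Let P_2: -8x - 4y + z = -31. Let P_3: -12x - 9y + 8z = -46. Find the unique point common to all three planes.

(3, 2, 1)

Solving the 3×3 linear system -9x + 8y + 12z = 1, -8x - 4y + z = -31, -12x - 9y + 8z = -46 (e.g. by elimination or Cramer's rule, determinant = 911) gives (3, 2, 1).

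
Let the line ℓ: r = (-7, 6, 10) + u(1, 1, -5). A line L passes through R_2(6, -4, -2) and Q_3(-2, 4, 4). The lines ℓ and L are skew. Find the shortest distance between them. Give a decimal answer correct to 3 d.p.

1.111

A direction vector for L is Q_3 − R_2 = (-8, 8, 6).
Common perpendicular direction n = (1, 1, -5) × (-8, 8, 6) = (46, 34, 16).
With w = (6, -4, -2) − (-7, 6, 10) = (13, -10, -12), w · n = 66.
Distance = |w · n| / |n| = |66| / √3528 ≈ 1.111.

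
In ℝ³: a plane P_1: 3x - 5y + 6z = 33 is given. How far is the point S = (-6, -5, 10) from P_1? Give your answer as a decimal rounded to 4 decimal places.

n·S − d = (3)·(-6) + (-5)·(-5) + (6)·(10) − 33 = 34; |n| = √70.
Distance = |34| / √70 = 34/√70 ≈ 4.0638.

4.0638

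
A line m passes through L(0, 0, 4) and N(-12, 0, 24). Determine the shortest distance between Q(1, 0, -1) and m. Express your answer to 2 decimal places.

1.71

A direction vector for m is N − L = (-12, 0, 20).
Taking (0, 0, 4) on m with direction v = (-12, 0, 20): w = Q − (0, 0, 4) = (1, 0, -5), and w × v = (0, 40, 0).
Distance = |w × v| / |v| = √1600 / √544 ≈ 1.71.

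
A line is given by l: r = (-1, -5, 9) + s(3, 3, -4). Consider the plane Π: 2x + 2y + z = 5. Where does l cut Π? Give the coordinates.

Substitute r = (-1, -5, 9) + t(3, 3, -4) into the plane: -3 + 8t = 5, so t = 1.
Intersection: (-1, -5, 9) + 1·(3, 3, -4) = (2, -2, 5).

(2, -2, 5)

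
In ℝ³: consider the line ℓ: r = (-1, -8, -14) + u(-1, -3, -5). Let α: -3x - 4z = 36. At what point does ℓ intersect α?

Substitute r = (-1, -8, -14) + t(-1, -3, -5) into the plane: 59 + 23t = 36, so t = -1.
Intersection: (-1, -8, -14) + (-1)·(-1, -3, -5) = (0, -5, -9).

(0, -5, -9)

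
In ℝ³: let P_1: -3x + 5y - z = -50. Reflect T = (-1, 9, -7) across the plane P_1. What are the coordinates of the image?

(17, -21, -1)

λ = (n·T − d)/|n|² = (55 − (-50))/35 = 3.
Reflection = T − 2λn = (-1, 9, -7) − 6·(-3, 5, -1) = (17, -21, -1).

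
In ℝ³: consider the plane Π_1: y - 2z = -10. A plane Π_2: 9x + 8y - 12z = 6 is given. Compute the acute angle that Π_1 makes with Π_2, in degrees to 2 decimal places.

cos θ = |n₁·n₂| / (|n₁||n₂|) = |32| / (√5 · √289).
θ = arccos(0.84181) ≈ 32.67°.

32.67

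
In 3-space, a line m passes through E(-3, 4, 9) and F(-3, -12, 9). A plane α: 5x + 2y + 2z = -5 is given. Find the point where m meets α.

A direction vector for m is F − E = (0, -16, 0).
Substitute r = (-3, 4, 9) + t(0, -16, 0) into the plane: 11 + (-32)t = -5, so t = 1/2.
Intersection: (-3, 4, 9) + (1/2)·(0, -16, 0) = (-3, -4, 9).

(-3, -4, 9)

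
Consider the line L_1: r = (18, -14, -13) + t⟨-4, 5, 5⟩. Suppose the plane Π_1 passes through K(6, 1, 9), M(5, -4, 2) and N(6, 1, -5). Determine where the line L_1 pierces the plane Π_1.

(6, 1, 2)

KM = (-1, -5, -7), KN = (0, 0, -14); a normal to Π_1 is KM × KN = (70, -14, 0).
Using K: Π_1 has equation 70x - 14y = 406.
Substitute r = (18, -14, -13) + t(-4, 5, 5) into the plane: 1456 + (-350)t = 406, so t = 3.
Intersection: (18, -14, -13) + 3·(-4, 5, 5) = (6, 1, 2).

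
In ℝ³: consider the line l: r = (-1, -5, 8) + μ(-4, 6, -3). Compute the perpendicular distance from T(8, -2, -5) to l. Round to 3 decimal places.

15.867

Taking (-1, -5, 8) on l with direction v = (-4, 6, -3): w = T − (-1, -5, 8) = (9, 3, -13), and w × v = (69, 79, 66).
Distance = |w × v| / |v| = √15358 / √61 ≈ 15.867.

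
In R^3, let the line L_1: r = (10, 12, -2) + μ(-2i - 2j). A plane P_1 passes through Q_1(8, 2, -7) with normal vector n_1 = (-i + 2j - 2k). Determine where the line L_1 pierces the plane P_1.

P_1: n_1·r = n_1·Q_1 gives -x + 2y - 2z = 10.
Substitute r = (10, 12, -2) + t(-2, -2, 0) into the plane: 18 + (-2)t = 10, so t = 4.
Intersection: (10, 12, -2) + 4·(-2, -2, 0) = (2, 4, -2).

(2, 4, -2)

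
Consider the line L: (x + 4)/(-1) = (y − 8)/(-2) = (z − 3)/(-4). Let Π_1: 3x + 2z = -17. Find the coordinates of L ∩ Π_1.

L has direction (-1, -2, -4) through (-4, 8, 3).
Substitute r = (-4, 8, 3) + t(-1, -2, -4) into the plane: -6 + (-11)t = -17, so t = 1.
Intersection: (-4, 8, 3) + 1·(-1, -2, -4) = (-5, 6, -1).

(-5, 6, -1)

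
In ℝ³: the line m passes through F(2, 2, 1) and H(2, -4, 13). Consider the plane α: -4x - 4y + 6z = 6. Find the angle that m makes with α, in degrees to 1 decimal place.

60.2

A direction vector for m is H − F = (0, -6, 12).
sin θ = |n·v| / (|n||v|) = |96| / (√68 · √180) = 0.86772.
θ ≈ 60.2°.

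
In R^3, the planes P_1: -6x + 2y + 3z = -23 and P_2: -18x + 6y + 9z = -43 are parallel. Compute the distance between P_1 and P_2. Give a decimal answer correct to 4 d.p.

1.2381

Rescale P_2 by 1/3: -6x + 2y + 3z = -43/3. Then distance = |-23 − (-43/3)| / √49 ≈ 1.2381.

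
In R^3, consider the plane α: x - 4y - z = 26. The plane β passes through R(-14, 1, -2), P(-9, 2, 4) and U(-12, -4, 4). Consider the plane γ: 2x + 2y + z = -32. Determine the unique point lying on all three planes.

RP = (5, 1, 6), RU = (2, -5, 6); a normal to β is RP × RU = (36, -18, -27).
Using R: β has equation 36x - 18y - 27z = -468.
Solving the 3×3 linear system x - 4y - z = 26, 36x - 18y - 27z = -468, 2x + 2y + z = -32 (e.g. by elimination or Cramer's rule, determinant = 288) gives (-10, -12, 12).

(-10, -12, 12)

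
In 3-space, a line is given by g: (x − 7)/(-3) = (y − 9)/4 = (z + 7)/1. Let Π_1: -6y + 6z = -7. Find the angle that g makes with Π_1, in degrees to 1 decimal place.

g has direction (-3, 4, 1) through (7, 9, -7).
sin θ = |n·v| / (|n||v|) = |-18| / (√72 · √26) = 0.41603.
θ ≈ 24.6°.

24.6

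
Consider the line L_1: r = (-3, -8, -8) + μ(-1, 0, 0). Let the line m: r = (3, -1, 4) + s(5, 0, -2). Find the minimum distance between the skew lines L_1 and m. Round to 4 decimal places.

7.0000

Common perpendicular direction n = (-1, 0, 0) × (5, 0, -2) = (0, -2, 0).
With w = (3, -1, 4) − (-3, -8, -8) = (6, 7, 12), w · n = -14.
Distance = |w · n| / |n| = |-14| / √4 ≈ 7.0000.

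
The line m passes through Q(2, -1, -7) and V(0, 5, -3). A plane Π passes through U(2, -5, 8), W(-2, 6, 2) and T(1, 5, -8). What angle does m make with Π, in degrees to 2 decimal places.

13.49

A direction vector for m is V − Q = (-2, 6, 4).
UW = (-4, 11, -6), UT = (-1, 10, -16); a normal to Π is UW × UT = (-116, -58, -29).
Using U: Π has equation -116x - 58y - 29z = -174.
sin θ = |n·v| / (|n||v|) = |-232| / (√17661 · √56) = 0.23328.
θ ≈ 13.49°.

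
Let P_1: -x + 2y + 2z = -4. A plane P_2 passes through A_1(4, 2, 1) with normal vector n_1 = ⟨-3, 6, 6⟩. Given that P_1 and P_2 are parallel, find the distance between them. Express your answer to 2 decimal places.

P_2: n_1·r = n_1·A_1 gives -3x + 6y + 6z = 6.
Rescale P_2 by 1/3: -x + 2y + 2z = 2. Then distance = |-4 − 2| / √9 ≈ 2.00.

2.00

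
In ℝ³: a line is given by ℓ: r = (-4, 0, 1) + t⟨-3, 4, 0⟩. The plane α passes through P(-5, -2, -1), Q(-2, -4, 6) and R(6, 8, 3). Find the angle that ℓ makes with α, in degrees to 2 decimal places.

PQ = (3, -2, 7), PR = (11, 10, 4); a normal to α is PQ × PR = (-78, 65, 52).
Using P: α has equation -78x + 65y + 52z = 208.
sin θ = |n·v| / (|n||v|) = |494| / (√13013 · √25) = 0.86610.
θ ≈ 60.01°.

60.01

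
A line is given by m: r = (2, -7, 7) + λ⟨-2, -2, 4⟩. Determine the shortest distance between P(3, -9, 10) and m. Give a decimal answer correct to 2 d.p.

2.42

Taking (2, -7, 7) on m with direction v = (-2, -2, 4): w = P − (2, -7, 7) = (1, -2, 3), and w × v = (-2, -10, -6).
Distance = |w × v| / |v| = √140 / √24 ≈ 2.42.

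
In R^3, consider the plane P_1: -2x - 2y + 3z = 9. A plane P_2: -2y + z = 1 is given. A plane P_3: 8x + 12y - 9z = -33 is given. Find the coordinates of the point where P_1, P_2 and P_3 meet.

(-3, 0, 1)

Solving the 3×3 linear system -2x - 2y + 3z = 9, -2y + z = 1, 8x + 12y - 9z = -33 (e.g. by elimination or Cramer's rule, determinant = 20) gives (-3, 0, 1).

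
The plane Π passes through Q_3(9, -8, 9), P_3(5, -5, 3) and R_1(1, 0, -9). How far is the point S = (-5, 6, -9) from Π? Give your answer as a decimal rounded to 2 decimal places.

4.15

Q_3P_3 = (-4, 3, -6), Q_3R_1 = (-8, 8, -18); a normal to Π is Q_3P_3 × Q_3R_1 = (-6, -24, -8).
Using Q_3: Π has equation -6x - 24y - 8z = 66.
n·S − d = (-6)·(-5) + (-24)·(6) + (-8)·(-9) − 66 = -108; |n| = √676.
Distance = |-108| / √676 = 108/√676 ≈ 4.15.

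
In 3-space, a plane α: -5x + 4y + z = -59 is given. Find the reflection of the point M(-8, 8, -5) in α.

λ = (n·M − d)/|n|² = (67 − (-59))/42 = 3.
Reflection = M − 2λn = (-8, 8, -5) − 6·(-5, 4, 1) = (22, -16, -11).

(22, -16, -11)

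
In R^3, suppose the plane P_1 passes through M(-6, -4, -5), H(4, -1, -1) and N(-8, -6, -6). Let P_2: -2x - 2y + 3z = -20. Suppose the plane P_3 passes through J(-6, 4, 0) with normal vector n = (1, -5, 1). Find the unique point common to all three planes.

(4, 6, 0)

MH = (10, 3, 4), MN = (-2, -2, -1); a normal to P_1 is MH × MN = (5, 2, -14).
Using M: P_1 has equation 5x + 2y - 14z = 32.
P_3: n·r = n·J gives x - 5y + z = -26.
Solving the 3×3 linear system 5x + 2y - 14z = 32, -2x - 2y + 3z = -20, x - 5y + z = -26 (e.g. by elimination or Cramer's rule, determinant = -93) gives (4, 6, 0).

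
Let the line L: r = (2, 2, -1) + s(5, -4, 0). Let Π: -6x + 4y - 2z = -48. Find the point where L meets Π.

Substitute r = (2, 2, -1) + t(5, -4, 0) into the plane: -2 + (-46)t = -48, so t = 1.
Intersection: (2, 2, -1) + 1·(5, -4, 0) = (7, -2, -1).

(7, -2, -1)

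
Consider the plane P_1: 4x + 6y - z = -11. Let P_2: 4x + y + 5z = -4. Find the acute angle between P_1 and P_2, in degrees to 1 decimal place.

68.9

cos θ = |n₁·n₂| / (|n₁||n₂|) = |17| / (√53 · √42).
θ = arccos(0.36032) ≈ 68.9°.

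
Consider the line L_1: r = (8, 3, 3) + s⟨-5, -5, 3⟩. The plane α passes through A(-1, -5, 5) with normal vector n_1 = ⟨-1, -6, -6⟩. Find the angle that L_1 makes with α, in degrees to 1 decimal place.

15.0

α: n_1·r = n_1·A gives -x - 6y - 6z = 1.
sin θ = |n·v| / (|n||v|) = |17| / (√73 · √59) = 0.25904.
θ ≈ 15.0°.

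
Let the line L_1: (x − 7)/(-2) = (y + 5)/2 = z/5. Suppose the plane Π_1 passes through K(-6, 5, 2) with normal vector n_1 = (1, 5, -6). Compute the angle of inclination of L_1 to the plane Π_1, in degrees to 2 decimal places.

L_1 has direction (-2, 2, 5) through (7, -5, 0).
Π_1: n_1·r = n_1·K gives x + 5y - 6z = 7.
sin θ = |n·v| / (|n||v|) = |-22| / (√62 · √33) = 0.48637.
θ ≈ 29.10°.

29.10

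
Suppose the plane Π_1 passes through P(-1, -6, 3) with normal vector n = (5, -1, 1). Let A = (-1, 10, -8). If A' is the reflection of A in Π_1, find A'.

(9, 8, -6)

Π_1: n·r = n·P gives 5x - y + z = 4.
λ = (n·A − d)/|n|² = (-23 − 4)/27 = -1.
Reflection = A − 2λn = (-1, 10, -8) − (-2)·(5, -1, 1) = (9, 8, -6).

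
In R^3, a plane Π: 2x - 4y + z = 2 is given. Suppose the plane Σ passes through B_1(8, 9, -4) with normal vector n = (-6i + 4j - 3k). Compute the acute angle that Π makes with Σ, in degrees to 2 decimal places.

Σ: n·r = n·B_1 gives -6x + 4y - 3z = 0.
cos θ = |n₁·n₂| / (|n₁||n₂|) = |-31| / (√21 · √61).
θ = arccos(0.86614) ≈ 29.99°.

29.99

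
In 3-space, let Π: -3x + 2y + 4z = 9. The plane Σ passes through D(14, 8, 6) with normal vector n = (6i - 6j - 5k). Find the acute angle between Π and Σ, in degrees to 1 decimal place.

Σ: n·r = n·D gives 6x - 6y - 5z = 6.
cos θ = |n₁·n₂| / (|n₁||n₂|) = |-50| / (√29 · √97).
θ = arccos(0.94273) ≈ 19.5°.

19.5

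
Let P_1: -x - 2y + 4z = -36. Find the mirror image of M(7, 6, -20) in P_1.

λ = (n·M − d)/|n|² = (-99 − (-36))/21 = -3.
Reflection = M − 2λn = (7, 6, -20) − (-6)·(-1, -2, 4) = (1, -6, 4).

(1, -6, 4)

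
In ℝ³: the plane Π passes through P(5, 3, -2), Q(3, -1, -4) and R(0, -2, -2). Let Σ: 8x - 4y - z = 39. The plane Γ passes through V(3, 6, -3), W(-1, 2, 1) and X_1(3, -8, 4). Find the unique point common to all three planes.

PQ = (-2, -4, -2), PR = (-5, -5, 0); a normal to Π is PQ × PR = (-10, 10, -10).
Using P: Π has equation -10x + 10y - 10z = 0.
VW = (-4, -4, 4), VX_1 = (0, -14, 7); a normal to Γ is VW × VX_1 = (28, 28, 56).
Using V: Γ has equation 28x + 28y + 56z = 84.
Solving the 3×3 linear system -10x + 10y - 10z = 0, 8x - 4y - z = 39, 28x + 28y + 56z = 84 (e.g. by elimination or Cramer's rule, determinant = -6160) gives (6, 3, -3).

(6, 3, -3)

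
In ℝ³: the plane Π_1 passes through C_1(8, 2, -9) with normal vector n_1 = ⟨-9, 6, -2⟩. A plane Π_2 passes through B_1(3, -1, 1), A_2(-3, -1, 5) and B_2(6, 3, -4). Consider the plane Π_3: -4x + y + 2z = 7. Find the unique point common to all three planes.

(0, -5, 6)

Π_1: n_1·r = n_1·C_1 gives -9x + 6y - 2z = -42.
B_1A_2 = (-6, 0, 4), B_1B_2 = (3, 4, -5); a normal to Π_2 is B_1A_2 × B_1B_2 = (-16, -18, -24).
Using B_1: Π_2 has equation -16x - 18y - 24z = -54.
Solving the 3×3 linear system -9x + 6y - 2z = -42, -16x - 18y - 24z = -54, -4x + y + 2z = 7 (e.g. by elimination or Cramer's rule, determinant = 1052) gives (0, -5, 6).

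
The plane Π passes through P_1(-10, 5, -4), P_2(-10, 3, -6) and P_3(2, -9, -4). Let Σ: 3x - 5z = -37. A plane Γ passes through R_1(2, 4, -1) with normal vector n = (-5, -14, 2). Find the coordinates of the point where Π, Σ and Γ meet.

P_1P_2 = (0, -2, -2), P_1P_3 = (12, -14, 0); a normal to Π is P_1P_2 × P_1P_3 = (-28, -24, 24).
Using P_1: Π has equation -28x - 24y + 24z = 64.
Γ: n·r = n·R_1 gives -5x - 14y + 2z = -68.
Solving the 3×3 linear system -28x - 24y + 24z = 64, 3x - 5z = -37, -5x - 14y + 2z = -68 (e.g. by elimination or Cramer's rule, determinant = 496) gives (-4, 7, 5).

(-4, 7, 5)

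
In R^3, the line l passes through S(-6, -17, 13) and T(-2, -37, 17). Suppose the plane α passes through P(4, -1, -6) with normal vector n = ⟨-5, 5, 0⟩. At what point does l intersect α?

(-7, -12, 12)

A direction vector for l is T − S = (4, -20, 4).
α: n·r = n·P gives -5x + 5y = -25.
Substitute r = (-6, -17, 13) + t(4, -20, 4) into the plane: -55 + (-120)t = -25, so t = -1/4.
Intersection: (-6, -17, 13) + (-1/4)·(4, -20, 4) = (-7, -12, 12).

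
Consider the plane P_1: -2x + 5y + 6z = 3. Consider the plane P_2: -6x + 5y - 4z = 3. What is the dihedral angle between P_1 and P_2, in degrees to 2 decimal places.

79.41

cos θ = |n₁·n₂| / (|n₁||n₂|) = |13| / (√65 · √77).
θ = arccos(0.18376) ≈ 79.41°.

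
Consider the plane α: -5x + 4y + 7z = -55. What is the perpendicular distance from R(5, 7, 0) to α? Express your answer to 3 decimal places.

n·R − d = (-5)·(5) + (4)·(7) + (7)·(0) − (-55) = 58; |n| = √90.
Distance = |58| / √90 = 58/√90 ≈ 6.114.

6.114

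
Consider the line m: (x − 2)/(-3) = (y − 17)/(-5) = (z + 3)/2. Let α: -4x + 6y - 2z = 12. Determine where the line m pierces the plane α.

m has direction (-3, -5, 2) through (2, 17, -3).
Substitute r = (2, 17, -3) + t(-3, -5, 2) into the plane: 100 + (-22)t = 12, so t = 4.
Intersection: (2, 17, -3) + 4·(-3, -5, 2) = (-10, -3, 5).

(-10, -3, 5)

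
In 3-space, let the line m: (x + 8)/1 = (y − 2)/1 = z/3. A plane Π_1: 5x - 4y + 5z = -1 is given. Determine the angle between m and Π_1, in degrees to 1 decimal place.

36.4

m has direction (1, 1, 3) through (-8, 2, 0).
sin θ = |n·v| / (|n||v|) = |16| / (√66 · √11) = 0.59382.
θ ≈ 36.4°.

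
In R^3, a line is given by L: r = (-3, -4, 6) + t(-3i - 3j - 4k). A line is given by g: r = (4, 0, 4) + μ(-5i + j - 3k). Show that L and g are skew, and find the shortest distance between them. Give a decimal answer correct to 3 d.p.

6.901

Common perpendicular direction n = (-3, -3, -4) × (-5, 1, -3) = (13, 11, -18).
With w = (4, 0, 4) − (-3, -4, 6) = (7, 4, -2), w · n = 171.
Since n ≠ 0 the lines are not parallel, and w · n = 171 ≠ 0 so they do not intersect; hence they are skew.
Distance = |w · n| / |n| = |171| / √614 ≈ 6.901.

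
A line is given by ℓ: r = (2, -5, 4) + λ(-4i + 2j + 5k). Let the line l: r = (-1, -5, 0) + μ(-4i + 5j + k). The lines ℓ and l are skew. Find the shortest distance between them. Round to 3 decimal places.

3.839

Common perpendicular direction n = (-4, 2, 5) × (-4, 5, 1) = (-23, -16, -12).
With w = (-1, -5, 0) − (2, -5, 4) = (-3, 0, -4), w · n = 117.
Distance = |w · n| / |n| = |117| / √929 ≈ 3.839.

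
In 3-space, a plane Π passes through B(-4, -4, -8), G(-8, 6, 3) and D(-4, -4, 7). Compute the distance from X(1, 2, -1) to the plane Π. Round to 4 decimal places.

6.8707

BG = (-4, 10, 11), BD = (0, 0, 15); a normal to Π is BG × BD = (150, 60, 0).
Using B: Π has equation 150x + 60y = -840.
n·X − d = (150)·(1) + (60)·(2) + (0)·(-1) − (-840) = 1110; |n| = √26100.
Distance = |1110| / √26100 = 1110/√26100 ≈ 6.8707.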